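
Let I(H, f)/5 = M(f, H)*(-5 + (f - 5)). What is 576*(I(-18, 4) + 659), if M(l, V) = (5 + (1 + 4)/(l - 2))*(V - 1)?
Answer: 2841984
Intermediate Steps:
M(l, V) = (-1 + V)*(5 + 5/(-2 + l)) (M(l, V) = (5 + 5/(-2 + l))*(-1 + V) = (-1 + V)*(5 + 5/(-2 + l)))
I(H, f) = 25*(-10 + f)*(1 - H - f + H*f)/(-2 + f) (I(H, f) = 5*((5*(1 - H - f + H*f)/(-2 + f))*(-5 + (f - 5))) = 5*((5*(1 - H - f + H*f)/(-2 + f))*(-5 + (-5 + f))) = 5*((5*(1 - H - f + H*f)/(-2 + f))*(-10 + f)) = 5*(5*(-10 + f)*(1 - H - f + H*f)/(-2 + f)) = 25*(-10 + f)*(1 - H - f + H*f)/(-2 + f))
576*(I(-18, 4) + 659) = 576*(25*(-10 + 4)*(1 - 1*(-18) - 1*4 - 18*4)/(-2 + 4) + 659) = 576*(25*(-6)*(1 + 18 - 4 - 72)/2 + 659) = 576*(25*(½)*(-6)*(-57) + 659) = 576*(4275 + 659) = 576*4934 = 2841984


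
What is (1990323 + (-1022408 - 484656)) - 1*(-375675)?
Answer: 858934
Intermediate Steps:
(1990323 + (-1022408 - 484656)) - 1*(-375675) = (1990323 - 1507064) + 375675 = 483259 + 375675 = 858934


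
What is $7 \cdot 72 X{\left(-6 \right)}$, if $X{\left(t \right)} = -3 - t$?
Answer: $1512$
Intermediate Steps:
$7 \cdot 72 X{\left(-6 \right)} = 7 \cdot 72 \left(-3 - -6\right) = 504 \left(-3 + 6\right) = 504 \cdot 3 = 1512$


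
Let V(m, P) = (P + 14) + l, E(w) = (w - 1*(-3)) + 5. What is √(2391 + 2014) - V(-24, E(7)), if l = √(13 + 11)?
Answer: -29 + √4405 - 2*√6 ≈ 32.471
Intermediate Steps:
l = 2*√6 (l = √24 = 2*√6 ≈ 4.8990)
E(w) = 8 + w (E(w) = (w + 3) + 5 = (3 + w) + 5 = 8 + w)
V(m, P) = 14 + P + 2*√6 (V(m, P) = (P + 14) + 2*√6 = (14 + P) + 2*√6 = 14 + P + 2*√6)
√(2391 + 2014) - V(-24, E(7)) = √(2391 + 2014) - (14 + (8 + 7) + 2*√6) = √4405 - (14 + 15 + 2*√6) = √4405 - (29 + 2*√6) = √4405 + (-29 - 2*√6) = -29 + √4405 - 2*√6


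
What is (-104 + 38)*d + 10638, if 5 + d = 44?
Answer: 8064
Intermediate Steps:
d = 39 (d = -5 + 44 = 39)
(-104 + 38)*d + 10638 = (-104 + 38)*39 + 10638 = -66*39 + 10638 = -2574 + 10638 = 8064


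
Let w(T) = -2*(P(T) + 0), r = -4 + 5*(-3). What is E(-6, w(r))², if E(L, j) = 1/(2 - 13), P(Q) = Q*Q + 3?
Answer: 1/121 ≈ 0.0082645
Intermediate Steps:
r = -19 (r = -4 - 15 = -19)
P(Q) = 3 + Q² (P(Q) = Q² + 3 = 3 + Q²)
w(T) = -6 - 2*T² (w(T) = -2*((3 + T²) + 0) = -2*(3 + T²) = -6 - 2*T²)
E(L, j) = -1/11 (E(L, j) = 1/(-11) = -1/11)
E(-6, w(r))² = (-1/11)² = 1/121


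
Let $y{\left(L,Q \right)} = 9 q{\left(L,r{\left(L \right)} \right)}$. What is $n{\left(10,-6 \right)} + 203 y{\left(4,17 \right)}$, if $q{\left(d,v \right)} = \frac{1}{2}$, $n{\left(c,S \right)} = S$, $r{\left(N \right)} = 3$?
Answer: $\frac{1815}{2} \approx 907.5$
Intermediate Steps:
$q{\left(d,v \right)} = \frac{1}{2}$
$y{\left(L,Q \right)} = \frac{9}{2}$ ($y{\left(L,Q \right)} = 9 \cdot \frac{1}{2} = \frac{9}{2}$)
$n{\left(10,-6 \right)} + 203 y{\left(4,17 \right)} = -6 + 203 \cdot \frac{9}{2} = -6 + \frac{1827}{2} = \frac{1815}{2}$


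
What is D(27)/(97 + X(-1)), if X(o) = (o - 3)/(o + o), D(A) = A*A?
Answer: 81/11 ≈ 7.3636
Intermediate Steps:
D(A) = A²
X(o) = (-3 + o)/(2*o) (X(o) = (-3 + o)/((2*o)) = (-3 + o)*(1/(2*o)) = (-3 + o)/(2*o))
D(27)/(97 + X(-1)) = 27²/(97 + (½)*(-3 - 1)/(-1)) = 729/(97 + (½)*(-1)*(-4)) = 729/(97 + 2) = 729/99 = 729*(1/99) = 81/11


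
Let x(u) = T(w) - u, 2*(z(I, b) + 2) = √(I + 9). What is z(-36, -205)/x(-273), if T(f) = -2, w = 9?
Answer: -2/271 + 3*I*√3/542 ≈ -0.0073801 + 0.009587*I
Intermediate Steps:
z(I, b) = -2 + √(9 + I)/2 (z(I, b) = -2 + √(I + 9)/2 = -2 + √(9 + I)/2)
x(u) = -2 - u
z(-36, -205)/x(-273) = (-2 + √(9 - 36)/2)/(-2 - 1*(-273)) = (-2 + √(-27)/2)/(-2 + 273) = (-2 + (3*I*√3)/2)/271 = (-2 + 3*I*√3/2)*(1/271) = -2/271 + 3*I*√3/542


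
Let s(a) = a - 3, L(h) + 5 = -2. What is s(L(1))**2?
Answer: 100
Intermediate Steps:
L(h) = -7 (L(h) = -5 - 2 = -7)
s(a) = -3 + a
s(L(1))**2 = (-3 - 7)**2 = (-10)**2 = 100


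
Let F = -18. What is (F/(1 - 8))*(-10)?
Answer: -180/7 ≈ -25.714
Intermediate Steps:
(F/(1 - 8))*(-10) = (-18/(1 - 8))*(-10) = (-18/(-7))*(-10) = -1/7*(-18)*(-10) = (18/7)*(-10) = -180/7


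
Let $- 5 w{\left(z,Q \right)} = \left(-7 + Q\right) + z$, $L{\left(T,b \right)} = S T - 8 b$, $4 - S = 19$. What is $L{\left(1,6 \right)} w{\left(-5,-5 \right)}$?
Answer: $- \frac{1071}{5} \approx -214.2$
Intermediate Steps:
$S = -15$ ($S = 4 - 19 = -15$)
$L{\left(T,b \right)} = - 15 T - 8 b$
$w{\left(z,Q \right)} = \frac{7}{5} - \frac{Q}{5} - \frac{z}{5}$ ($w{\left(z,Q \right)} = - \frac{\left(-7 + Q\right) + z}{5} = - \frac{-7 + Q + z}{5} = \frac{7}{5} - \frac{Q}{5} - \frac{z}{5}$)
$L{\left(1,6 \right)} w{\left(-5,-5 \right)} = \left(\left(-15\right) 1 - 48\right) \left(\frac{7}{5} - -1 - -1\right) = \left(-15 - 48\right) \left(\frac{7}{5} + 1 + 1\right) = \left(-63\right) \frac{17}{5} = - \frac{1071}{5}$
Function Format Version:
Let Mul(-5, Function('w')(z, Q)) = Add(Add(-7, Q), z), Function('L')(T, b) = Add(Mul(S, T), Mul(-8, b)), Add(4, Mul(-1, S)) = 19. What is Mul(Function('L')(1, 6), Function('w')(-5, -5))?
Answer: Rational(-1071, 5) ≈ -214.20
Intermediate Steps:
S = -15 (S = Add(4, Mul(-1, 19)) = Add(4, -19) = -15)
Function('L')(T, b) = Add(Mul(-15, T), Mul(-8, b))
Function('w')(z, Q) = Add(Rational(7, 5), Mul(Rational(-1, 5), Q), Mul(Rational(-1, 5), z)) (Function('w')(z, Q) = Mul(Rational(-1, 5), Add(Add(-7, Q), z)) = Mul(Rational(-1, 5), Add(-7, Q, z)) = Add(Rational(7, 5), Mul(Rational(-1, 5), Q), Mul(Rational(-1, 5), z)))
Mul(Function('L')(1, 6), Function('w')(-5, -5)) = Mul(Add(Mul(-15, 1), Mul(-8, 6)), Add(Rational(7, 5), Mul(Rational(-1, 5), -5), Mul(Rational(-1, 5), -5))) = Mul(Add(-15, -48), Add(Rational(7, 5), 1, 1)) = Mul(-63, Rational(17, 5)) = Rational(-1071, 5)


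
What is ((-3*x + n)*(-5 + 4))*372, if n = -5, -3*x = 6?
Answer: -372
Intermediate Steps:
x = -2 (x = -⅓*6 = -2)
((-3*x + n)*(-5 + 4))*372 = ((-3*(-2) - 5)*(-5 + 4))*372 = ((6 - 5)*(-1))*372 = (1*(-1))*372 = -1*372 = -372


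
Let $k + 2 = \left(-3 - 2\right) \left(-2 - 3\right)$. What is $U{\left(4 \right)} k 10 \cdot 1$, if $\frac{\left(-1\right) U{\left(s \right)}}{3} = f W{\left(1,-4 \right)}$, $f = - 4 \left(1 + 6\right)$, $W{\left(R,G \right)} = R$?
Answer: $19320$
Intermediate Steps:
$f = -28$ ($f = \left(-4\right) 7 = -28$)
$U{\left(s \right)} = 84$ ($U{\left(s \right)} = - 3 \left(\left(-28\right) 1\right) = \left(-3\right) \left(-28\right) = 84$)
$k = 23$ ($k = -2 + \left(-3 - 2\right) \left(-2 - 3\right) = -2 - -25 = -2 + 25 = 23$)
$U{\left(4 \right)} k 10 \cdot 1 = 84 \cdot 23 \cdot 10 \cdot 1 = 1932 \cdot 10 \cdot 1 = 19320 \cdot 1 = 19320$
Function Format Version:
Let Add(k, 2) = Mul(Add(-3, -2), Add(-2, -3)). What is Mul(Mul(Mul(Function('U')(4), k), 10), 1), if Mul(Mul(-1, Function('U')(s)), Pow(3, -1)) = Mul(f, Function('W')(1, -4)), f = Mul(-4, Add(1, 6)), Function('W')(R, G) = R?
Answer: 19320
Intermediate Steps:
f = -28 (f = Mul(-4, 7) = -28)
Function('U')(s) = 84 (Function('U')(s) = Mul(-3, Mul(-28, 1)) = Mul(-3, -28) = 84)
k = 23 (k = Add(-2, Mul(Add(-3, -2), Add(-2, -3))) = Add(-2, Mul(-5, -5)) = Add(-2, 25) = 23)
Mul(Mul(Mul(Function('U')(4), k), 10), 1) = Mul(Mul(Mul(84, 23), 10), 1) = Mul(Mul(1932, 10), 1) = Mul(19320, 1) = 19320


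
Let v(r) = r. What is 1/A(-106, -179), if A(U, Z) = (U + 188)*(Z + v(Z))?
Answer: -1/29356 ≈ -3.4065e-5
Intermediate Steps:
A(U, Z) = 2*Z*(188 + U) (A(U, Z) = (U + 188)*(Z + Z) = (188 + U)*(2*Z) = 2*Z*(188 + U))
1/A(-106, -179) = 1/(2*(-179)*(188 - 106)) = 1/(2*(-179)*82) = 1/(-29356) = -1/29356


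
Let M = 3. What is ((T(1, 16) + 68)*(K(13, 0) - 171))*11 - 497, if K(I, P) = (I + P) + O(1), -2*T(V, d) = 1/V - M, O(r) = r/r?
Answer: -119660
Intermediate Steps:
O(r) = 1
T(V, d) = 3/2 - 1/(2*V) (T(V, d) = -(1/V - 1*3)/2 = -(1/V - 3)/2 = -(-3 + 1/V)/2 = 3/2 - 1/(2*V))
K(I, P) = 1 + I + P (K(I, P) = (I + P) + 1 = 1 + I + P)
((T(1, 16) + 68)*(K(13, 0) - 171))*11 - 497 = (((½)*(-1 + 3*1)/1 + 68)*((1 + 13 + 0) - 171))*11 - 497 = (((½)*1*(-1 + 3) + 68)*(14 - 171))*11 - 497 = (((½)*1*2 + 68)*(-157))*11 - 497 = ((1 + 68)*(-157))*11 - 497 = (69*(-157))*11 - 497 = -10833*11 - 497 = -119163 - 497 = -119660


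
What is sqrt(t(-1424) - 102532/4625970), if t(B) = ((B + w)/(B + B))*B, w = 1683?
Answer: sqrt(2770773688140510)/4625970 ≈ 11.379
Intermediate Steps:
t(B) = 1683/2 + B/2 (t(B) = ((B + 1683)/(B + B))*B = ((1683 + B)/((2*B)))*B = ((1683 + B)*(1/(2*B)))*B = ((1683 + B)/(2*B))*B = 1683/2 + B/2)
sqrt(t(-1424) - 102532/4625970) = sqrt((1683/2 + (1/2)*(-1424)) - 102532/4625970) = sqrt((1683/2 - 712) - 102532*1/4625970) = sqrt(259/2 - 51266/2312985) = sqrt(598960583/4625970) = sqrt(2770773688140510)/4625970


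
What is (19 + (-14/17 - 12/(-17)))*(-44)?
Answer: -14124/17 ≈ -830.82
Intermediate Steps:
(19 + (-14/17 - 12/(-17)))*(-44) = (19 + (-14*1/17 - 12*(-1/17)))*(-44) = (19 + (-14/17 + 12/17))*(-44) = (19 - 2/17)*(-44) = (321/17)*(-44) = -14124/17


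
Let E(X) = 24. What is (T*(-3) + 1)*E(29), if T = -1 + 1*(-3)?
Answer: 312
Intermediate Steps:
T = -4 (T = -1 - 3 = -4)
(T*(-3) + 1)*E(29) = (-4*(-3) + 1)*24 = (12 + 1)*24 = 13*24 = 312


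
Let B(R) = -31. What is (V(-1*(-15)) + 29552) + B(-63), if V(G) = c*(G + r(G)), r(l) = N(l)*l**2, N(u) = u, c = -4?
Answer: 15961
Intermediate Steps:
r(l) = l**3 (r(l) = l*l**2 = l**3)
V(G) = -4*G - 4*G**3 (V(G) = -4*(G + G**3) = -4*G - 4*G**3)
(V(-1*(-15)) + 29552) + B(-63) = (4*(-1*(-15))*(-1 - (-1*(-15))**2) + 29552) - 31 = (4*15*(-1 - 1*15**2) + 29552) - 31 = (4*15*(-1 - 1*225) + 29552) - 31 = (4*15*(-1 - 225) + 29552) - 31 = (4*15*(-226) + 29552) - 31 = (-13560 + 29552) - 31 = 15992 - 31 = 15961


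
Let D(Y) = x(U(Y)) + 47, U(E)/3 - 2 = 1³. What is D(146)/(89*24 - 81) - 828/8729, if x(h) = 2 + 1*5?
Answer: -410058/5979365 ≈ -0.068579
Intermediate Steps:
U(E) = 9 (U(E) = 6 + 3*1³ = 6 + 3*1 = 6 + 3 = 9)
x(h) = 7 (x(h) = 2 + 5 = 7)
D(Y) = 54 (D(Y) = 7 + 47 = 54)
D(146)/(89*24 - 81) - 828/8729 = 54/(89*24 - 81) - 828/8729 = 54/(2136 - 81) - 828*1/8729 = 54/2055 - 828/8729 = 54*(1/2055) - 828/8729 = 18/685 - 828/8729 = -410058/5979365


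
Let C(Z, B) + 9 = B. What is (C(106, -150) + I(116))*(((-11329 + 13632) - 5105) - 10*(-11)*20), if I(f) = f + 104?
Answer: -36722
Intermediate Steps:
C(Z, B) = -9 + B
I(f) = 104 + f
(C(106, -150) + I(116))*(((-11329 + 13632) - 5105) - 10*(-11)*20) = ((-9 - 150) + (104 + 116))*(((-11329 + 13632) - 5105) - 10*(-11)*20) = (-159 + 220)*((2303 - 5105) + 110*20) = 61*(-2802 + 2200) = 61*(-602) = -36722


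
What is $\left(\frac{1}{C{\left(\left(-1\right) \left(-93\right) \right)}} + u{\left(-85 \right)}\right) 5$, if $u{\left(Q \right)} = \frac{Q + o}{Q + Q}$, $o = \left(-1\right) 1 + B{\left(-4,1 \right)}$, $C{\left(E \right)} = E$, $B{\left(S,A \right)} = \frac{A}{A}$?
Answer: $\frac{475}{186} \approx 2.5538$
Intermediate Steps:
$B{\left(S,A \right)} = 1$
$o = 0$ ($o = \left(-1\right) 1 + 1 = -1 + 1 = 0$)
$u{\left(Q \right)} = \frac{1}{2}$ ($u{\left(Q \right)} = \frac{Q + 0}{Q + Q} = \frac{Q}{2 Q} = Q \frac{1}{2 Q} = \frac{1}{2}$)
$\left(\frac{1}{C{\left(\left(-1\right) \left(-93\right) \right)}} + u{\left(-85 \right)}\right) 5 = \left(\frac{1}{\left(-1\right) \left(-93\right)} + \frac{1}{2}\right) 5 = \left(\frac{1}{93} + \frac{1}{2}\right) 5 = \frac{95}{186} \cdot 5 = \frac{475}{186}$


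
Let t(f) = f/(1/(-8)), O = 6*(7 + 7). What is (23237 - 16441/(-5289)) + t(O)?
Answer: 2911286/129 ≈ 22568.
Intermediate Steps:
O = 84 (O = 6*14 = 84)
t(f) = -8*f (t(f) = f/(-⅛) = f*(-8) = -8*f)
(23237 - 16441/(-5289)) + t(O) = (23237 - 16441/(-5289)) - 8*84 = (23237 - 16441*(-1)/5289) - 672 = (23237 - 1*(-401/129)) - 672 = (23237 + 401/129) - 672 = 2997974/129 - 672 = 2911286/129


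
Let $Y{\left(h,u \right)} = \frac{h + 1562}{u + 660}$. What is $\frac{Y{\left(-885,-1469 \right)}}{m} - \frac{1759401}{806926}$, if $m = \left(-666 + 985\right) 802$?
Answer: $- \frac{91037236854161}{41752962049073} \approx -2.1804$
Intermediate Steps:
$Y{\left(h,u \right)} = \frac{1562 + h}{660 + u}$
$m = 255838$ ($m = 319 \cdot 802 = 255838$)
$\frac{Y{\left(-885,-1469 \right)}}{m} - \frac{1759401}{806926} = \frac{\frac{1}{660 - 1469} \left(1562 - 885\right)}{255838} - \frac{1759401}{806926} = \frac{1}{-809} \cdot 677 \cdot \frac{1}{255838} - \frac{1759401}{806926} = \left(- \frac{1}{809}\right) 677 \cdot \frac{1}{255838} - \frac{1759401}{806926} = \left(- \frac{677}{809}\right) \frac{1}{255838} - \frac{1759401}{806926} = - \frac{677}{206972942} - \frac{1759401}{806926} = - \frac{91037236854161}{41752962049073}$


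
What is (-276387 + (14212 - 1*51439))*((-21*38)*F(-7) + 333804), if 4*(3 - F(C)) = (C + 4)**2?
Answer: -104497909677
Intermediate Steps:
F(C) = 3 - (4 + C)**2/4 (F(C) = 3 - (C + 4)**2/4 = 3 - (4 + C)**2/4)
(-276387 + (14212 - 1*51439))*((-21*38)*F(-7) + 333804) = (-276387 + (14212 - 1*51439))*((-21*38)*(3 - (4 - 7)**2/4) + 333804) = (-276387 + (14212 - 51439))*(-798*(3 - 1/4*(-3)**2) + 333804) = (-276387 - 37227)*(-798*(3 - 1/4*9) + 333804) = -313614*(-798*(3 - 9/4) + 333804) = -313614*(-798*3/4 + 333804) = -313614*(-1197/2 + 333804) = -313614*666411/2 = -104497909677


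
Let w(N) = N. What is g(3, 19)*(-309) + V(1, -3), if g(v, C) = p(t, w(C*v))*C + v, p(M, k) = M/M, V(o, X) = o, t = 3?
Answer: -6797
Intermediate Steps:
p(M, k) = 1
g(v, C) = C + v (g(v, C) = 1*C + v = C + v)
g(3, 19)*(-309) + V(1, -3) = (19 + 3)*(-309) + 1 = 22*(-309) + 1 = -6798 + 1 = -6797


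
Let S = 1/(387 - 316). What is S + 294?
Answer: 20875/71 ≈ 294.01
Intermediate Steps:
S = 1/71 ≈ 0.014085
S + 294 = 1/71 + 294 = 20875/71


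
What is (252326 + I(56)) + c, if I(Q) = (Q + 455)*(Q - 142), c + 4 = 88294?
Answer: 296670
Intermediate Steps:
c = 88290 (c = -4 + 88294 = 88290)
I(Q) = (-142 + Q)*(455 + Q) (I(Q) = (455 + Q)*(-142 + Q) = (-142 + Q)*(455 + Q))
(252326 + I(56)) + c = (252326 + (-64610 + 56**2 + 313*56)) + 88290 = (252326 + (-64610 + 3136 + 17528)) + 88290 = (252326 - 43946) + 88290 = 208380 + 88290 = 296670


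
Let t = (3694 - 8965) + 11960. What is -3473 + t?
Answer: 3216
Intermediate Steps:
t = 6689 (t = -5271 + 11960 = 6689)
-3473 + t = -3473 + 6689 = 3216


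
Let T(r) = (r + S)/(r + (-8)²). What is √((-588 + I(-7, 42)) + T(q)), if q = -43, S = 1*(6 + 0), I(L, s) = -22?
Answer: I*√269787/21 ≈ 24.734*I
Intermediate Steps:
S = 6 (S = 1*6 = 6)
T(r) = (6 + r)/(64 + r) (T(r) = (r + 6)/(r + (-8)²) = (6 + r)/(r + 64) = (6 + r)/(64 + r))
√((-588 + I(-7, 42)) + T(q)) = √((-588 - 22) + (6 - 43)/(64 - 43)) = √(-610 - 37/21) = √(-12847/21) = I*√269787/21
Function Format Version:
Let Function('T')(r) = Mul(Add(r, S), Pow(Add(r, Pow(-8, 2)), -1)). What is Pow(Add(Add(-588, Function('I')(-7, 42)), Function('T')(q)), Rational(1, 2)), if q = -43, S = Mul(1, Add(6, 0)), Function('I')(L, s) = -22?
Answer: Mul(Rational(1, 21), I, Pow(269787, Rational(1, 2))) ≈ Mul(24.734, I)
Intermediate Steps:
S = 6 (S = Mul(1, 6) = 6)
Function('T')(r) = Mul(Pow(Add(64, r), -1), Add(6, r)) (Function('T')(r) = Mul(Add(r, 6), Pow(Add(r, Pow(-8, 2)), -1)) = Mul(Add(6, r), Pow(Add(r, 64), -1)) = Mul(Add(6, r), Pow(Add(64, r), -1)) = Mul(Pow(Add(64, r), -1), Add(6, r)))
Pow(Add(Add(-588, Function('I')(-7, 42)), Function('T')(q)), Rational(1, 2)) = Pow(Add(Add(-588, -22), Mul(Pow(Add(64, -43), -1), Add(6, -43))), Rational(1, 2)) = Pow(Add(-610, Mul(Pow(21, -1), -37)), Rational(1, 2)) = Pow(Add(-610, Mul(Rational(1, 21), -37)), Rational(1, 2)) = Pow(Add(-610, Rational(-37, 21)), Rational(1, 2)) = Pow(Rational(-12847, 21), Rational(1, 2)) = Mul(Rational(1, 21), I, Pow(269787, Rational(1, 2)))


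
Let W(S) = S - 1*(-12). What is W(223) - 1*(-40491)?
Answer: 40726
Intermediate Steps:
W(S) = 12 + S (W(S) = S + 12 = 12 + S)
W(223) - 1*(-40491) = (12 + 223) - 1*(-40491) = 235 + 40491 = 40726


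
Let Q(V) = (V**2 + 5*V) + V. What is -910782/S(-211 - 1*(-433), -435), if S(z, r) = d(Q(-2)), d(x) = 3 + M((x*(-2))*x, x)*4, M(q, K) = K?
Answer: 910782/29 ≈ 31406.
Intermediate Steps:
Q(V) = V**2 + 6*V
d(x) = 3 + 4*x (d(x) = 3 + x*4 = 3 + 4*x)
S(z, r) = -29 (S(z, r) = 3 + 4*(-2*(6 - 2)) = 3 + 4*(-2*4) = 3 + 4*(-8) = 3 - 32 = -29)
-910782/S(-211 - 1*(-433), -435) = -910782/(-29) = -910782*(-1/29) = 910782/29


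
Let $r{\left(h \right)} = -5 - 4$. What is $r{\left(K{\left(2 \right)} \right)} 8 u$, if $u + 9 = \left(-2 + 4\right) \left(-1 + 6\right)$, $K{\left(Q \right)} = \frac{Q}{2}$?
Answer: $-72$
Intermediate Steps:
$K{\left(Q \right)} = \frac{Q}{2}$ ($K{\left(Q \right)} = Q \frac{1}{2} = \frac{Q}{2}$)
$u = 1$ ($u = -9 + \left(-2 + 4\right) \left(-1 + 6\right) = -9 + 2 \cdot 5 = -9 + 10 = 1$)
$r{\left(h \right)} = -9$ ($r{\left(h \right)} = -5 - 4 = -9$)
$r{\left(K{\left(2 \right)} \right)} 8 u = \left(-9\right) 8 \cdot 1 = \left(-72\right) 1 = -72$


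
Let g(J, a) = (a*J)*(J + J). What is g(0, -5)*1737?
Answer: 0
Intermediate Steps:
g(J, a) = 2*a*J² (g(J, a) = (J*a)*(2*J) = 2*a*J²)
g(0, -5)*1737 = (2*(-5)*0²)*1737 = (2*(-5)*0)*1737 = 0*1737 = 0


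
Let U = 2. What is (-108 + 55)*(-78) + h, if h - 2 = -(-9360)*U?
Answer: 22856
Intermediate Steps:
h = 18722 (h = 2 - (-9360)*2 = 2 - 180*(-104) = 2 + 18720 = 18722)
(-108 + 55)*(-78) + h = (-108 + 55)*(-78) + 18722 = -53*(-78) + 18722 = 4134 + 18722 = 22856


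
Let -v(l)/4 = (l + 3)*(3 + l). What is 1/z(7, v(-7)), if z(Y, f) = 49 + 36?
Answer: 1/85 ≈ 0.011765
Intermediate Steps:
v(l) = -4*(3 + l)² (v(l) = -4*(l + 3)*(3 + l) = -4*(3 + l)*(3 + l) = -4*(3 + l)²)
z(Y, f) = 85
1/z(7, v(-7)) = 1/85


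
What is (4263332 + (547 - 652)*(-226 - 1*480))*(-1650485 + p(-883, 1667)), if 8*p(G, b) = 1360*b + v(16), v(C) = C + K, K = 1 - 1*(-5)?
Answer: -11859421369739/2 ≈ -5.9297e+12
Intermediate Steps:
K = 6 (K = 1 + 5 = 6)
v(C) = 6 + C (v(C) = C + 6 = 6 + C)
p(G, b) = 11/4 + 170*b (p(G, b) = (1360*b + (6 + 16))/8 = (1360*b + 22)/8 = (22 + 1360*b)/8 = 11/4 + 170*b)
(4263332 + (547 - 652)*(-226 - 1*480))*(-1650485 + p(-883, 1667)) = (4263332 + (547 - 652)*(-226 - 1*480))*(-1650485 + (11/4 + 170*1667)) = (4263332 - 105*(-226 - 480))*(-1650485 + (11/4 + 283390)) = (4263332 - 105*(-706))*(-1650485 + 1133571/4) = (4263332 + 74130)*(-5468369/4) = 4337462*(-5468369/4) = -11859421369739/2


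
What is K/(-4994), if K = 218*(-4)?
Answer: 436/2497 ≈ 0.17461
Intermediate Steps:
K = -872
K/(-4994) = -872/(-4994) = -872*(-1/4994) = 436/2497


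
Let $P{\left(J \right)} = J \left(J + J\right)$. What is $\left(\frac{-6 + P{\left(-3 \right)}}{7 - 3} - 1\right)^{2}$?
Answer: $4$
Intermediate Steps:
$P{\left(J \right)} = 2 J^{2}$ ($P{\left(J \right)} = J 2 J = 2 J^{2}$)
$\left(\frac{-6 + P{\left(-3 \right)}}{7 - 3} - 1\right)^{2} = \left(\frac{-6 + 2 \left(-3\right)^{2}}{7 - 3} - 1\right)^{2} = \left(\frac{-6 + 2 \cdot 9}{4} - 1\right)^{2} = \left(\left(-6 + 18\right) \frac{1}{4} - 1\right)^{2} = \left(12 \cdot \frac{1}{4} - 1\right)^{2} = \left(3 - 1\right)^{2} = 2^{2} = 4$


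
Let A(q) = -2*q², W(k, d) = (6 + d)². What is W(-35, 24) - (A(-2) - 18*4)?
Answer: 980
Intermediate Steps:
W(-35, 24) - (A(-2) - 18*4) = (6 + 24)² - (-2*(-2)² - 18*4) = 30² - (-2*4 - 72) = 900 - (-8 - 72) = 900 - 1*(-80) = 900 + 80 = 980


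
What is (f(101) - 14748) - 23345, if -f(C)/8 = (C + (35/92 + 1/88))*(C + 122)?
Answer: -55400920/253 ≈ -2.1898e+5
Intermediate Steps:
f(C) = -8*(122 + C)*(793/2024 + C) (f(C) = -8*(C + (35/92 + 1/88))*(C + 122) = -8*(C + (35*(1/92) + 1*(1/88)))*(122 + C) = -8*(C + (35/92 + 1/88))*(122 + C) = -8*(C + 793/2024)*(122 + C) = -8*(793/2024 + C)*(122 + C) = -8*(122 + C)*(793/2024 + C))
(f(101) - 14748) - 23345 = ((-96746/253 - 8*101² - 247721/253*101) - 14748) - 23345 = ((-96746/253 - 8*10201 - 25019821/253) - 14748) - 23345 = ((-96746/253 - 81608 - 25019821/253) - 14748) - 23345 = (-45763391/253 - 14748) - 23345 = -49494635/253 - 23345 = -55400920/253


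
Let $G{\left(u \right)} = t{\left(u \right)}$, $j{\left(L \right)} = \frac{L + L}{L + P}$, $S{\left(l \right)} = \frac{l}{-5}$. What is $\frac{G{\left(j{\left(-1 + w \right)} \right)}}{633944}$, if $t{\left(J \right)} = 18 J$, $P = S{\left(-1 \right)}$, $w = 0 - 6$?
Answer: $\frac{315}{5388524} \approx 5.8458 \cdot 10^{-5}$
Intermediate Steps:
$w = -6$ ($w = 0 - 6 = -6$)
$S{\left(l \right)} = - \frac{l}{5}$ ($S{\left(l \right)} = l \left(- \frac{1}{5}\right) = - \frac{l}{5}$)
$P = \frac{1}{5}$ ($P = \left(- \frac{1}{5}\right) \left(-1\right) = \frac{1}{5} \approx 0.2$)
$j{\left(L \right)} = \frac{2 L}{\frac{1}{5} + L}$ ($j{\left(L \right)} = \frac{L + L}{L + \frac{1}{5}} = \frac{2 L}{\frac{1}{5} + L}$)
$G{\left(u \right)} = 18 u$
$\frac{G{\left(j{\left(-1 + w \right)} \right)}}{633944} = \frac{18 \frac{10 \left(-1 - 6\right)}{1 + 5 \left(-1 - 6\right)}}{633944} = 18 \cdot 10 \left(-7\right) \frac{1}{1 + 5 \left(-7\right)} \frac{1}{633944} = 18 \cdot 10 \left(-7\right) \frac{1}{1 - 35} \cdot \frac{1}{633944} = 18 \cdot 10 \left(-7\right) \frac{1}{-34} \cdot \frac{1}{633944} = 18 \cdot 10 \left(-7\right) \left(- \frac{1}{34}\right) \frac{1}{633944} = 18 \cdot \frac{35}{17} \cdot \frac{1}{633944} = \frac{630}{17} \cdot \frac{1}{633944} = \frac{315}{5388524}$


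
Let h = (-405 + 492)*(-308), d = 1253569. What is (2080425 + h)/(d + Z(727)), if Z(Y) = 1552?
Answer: 2053629/1255121 ≈ 1.6362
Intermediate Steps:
h = -26796 (h = 87*(-308) = -26796)
(2080425 + h)/(d + Z(727)) = (2080425 - 26796)/(1253569 + 1552) = 2053629/1255121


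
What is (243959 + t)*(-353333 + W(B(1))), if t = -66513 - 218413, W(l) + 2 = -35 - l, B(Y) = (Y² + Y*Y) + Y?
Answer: 14476631691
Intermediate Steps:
B(Y) = Y + 2*Y² (B(Y) = (Y² + Y²) + Y = 2*Y² + Y = Y + 2*Y²)
W(l) = -37 - l (W(l) = -2 + (-35 - l) = -37 - l)
t = -284926
(243959 + t)*(-353333 + W(B(1))) = (243959 - 284926)*(-353333 + (-37 - (1 + 2*1))) = -40967*(-353333 + (-37 - (1 + 2))) = -40967*(-353333 + (-37 - 3)) = -40967*(-353333 - 40) = -40967*(-353373) = 14476631691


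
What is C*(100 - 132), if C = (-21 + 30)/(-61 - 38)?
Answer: 32/11 ≈ 2.9091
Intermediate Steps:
C = -1/11 (C = 9/(-99) = 9*(-1/99) = -1/11 ≈ -0.090909)
C*(100 - 132) = -(100 - 132)/11 = -1/11*(-32) = 32/11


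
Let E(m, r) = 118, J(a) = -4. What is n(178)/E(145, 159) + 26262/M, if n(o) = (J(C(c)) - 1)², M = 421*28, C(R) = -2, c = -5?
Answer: 424202/173873 ≈ 2.4397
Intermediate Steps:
M = 11788
n(o) = 25 (n(o) = (-4 - 1)² = (-5)² = 25)
n(178)/E(145, 159) + 26262/M = 25/118 + 26262/11788 = 25*(1/118) + 26262*(1/11788) = 25/118 + 13131/5894 = 424202/173873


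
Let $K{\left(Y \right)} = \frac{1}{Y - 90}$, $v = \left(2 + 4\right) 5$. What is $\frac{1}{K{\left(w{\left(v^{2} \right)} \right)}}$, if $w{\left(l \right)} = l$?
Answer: $810$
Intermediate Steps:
$v = 30$ ($v = 6 \cdot 5 = 30$)
$K{\left(Y \right)} = \frac{1}{-90 + Y}$
$\frac{1}{K{\left(w{\left(v^{2} \right)} \right)}} = \frac{1}{\frac{1}{-90 + 30^{2}}} = \frac{1}{\frac{1}{-90 + 900}} = \frac{1}{\frac{1}{810}} = 810$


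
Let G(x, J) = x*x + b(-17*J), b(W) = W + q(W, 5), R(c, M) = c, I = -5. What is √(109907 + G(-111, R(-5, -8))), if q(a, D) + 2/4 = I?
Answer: √489230/2 ≈ 349.73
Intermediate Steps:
q(a, D) = -11/2 (q(a, D) = -½ - 5 = -11/2)
b(W) = -11/2 + W (b(W) = W - 11/2 = -11/2 + W)
G(x, J) = -11/2 + x² - 17*J (G(x, J) = x*x + (-11/2 - 17*J) = x² + (-11/2 - 17*J) = -11/2 + x² - 17*J)
√(109907 + G(-111, R(-5, -8))) = √(109907 + (-11/2 + (-111)² - 17*(-5))) = √(109907 + (-11/2 + 12321 + 85)) = √(109907 + 24801/2) = √(244615/2) = √489230/2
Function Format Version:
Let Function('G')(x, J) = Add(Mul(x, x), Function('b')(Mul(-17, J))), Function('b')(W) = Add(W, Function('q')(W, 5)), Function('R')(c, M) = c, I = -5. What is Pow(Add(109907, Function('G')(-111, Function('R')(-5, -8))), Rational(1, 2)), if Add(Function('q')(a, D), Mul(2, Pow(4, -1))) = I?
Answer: Mul(Rational(1, 2), Pow(489230, Rational(1, 2))) ≈ 349.73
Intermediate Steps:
Function('q')(a, D) = Rational(-11, 2) (Function('q')(a, D) = Add(Rational(-1, 2), -5) = Rational(-11, 2))
Function('b')(W) = Add(Rational(-11, 2), W) (Function('b')(W) = Add(W, Rational(-11, 2)) = Add(Rational(-11, 2), W))
Function('G')(x, J) = Add(Rational(-11, 2), Pow(x, 2), Mul(-17, J)) (Function('G')(x, J) = Add(Mul(x, x), Add(Rational(-11, 2), Mul(-17, J))) = Add(Pow(x, 2), Add(Rational(-11, 2), Mul(-17, J))) = Add(Rational(-11, 2), Pow(x, 2), Mul(-17, J)))
Pow(Add(109907, Function('G')(-111, Function('R')(-5, -8))), Rational(1, 2)) = Pow(Add(109907, Add(Rational(-11, 2), Pow(-111, 2), Mul(-17, -5))), Rational(1, 2)) = Pow(Add(109907, Add(Rational(-11, 2), 12321, 85)), Rational(1, 2)) = Pow(Add(109907, Rational(24801, 2)), Rational(1, 2)) = Pow(Rational(244615, 2), Rational(1, 2)) = Mul(Rational(1, 2), Pow(489230, Rational(1, 2)))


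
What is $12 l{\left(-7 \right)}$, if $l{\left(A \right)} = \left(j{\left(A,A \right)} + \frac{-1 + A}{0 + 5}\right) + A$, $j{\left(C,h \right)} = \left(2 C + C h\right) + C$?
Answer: $\frac{1164}{5} \approx 232.8$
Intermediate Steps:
$j{\left(C,h \right)} = 3 C + C h$
$l{\left(A \right)} = - \frac{1}{5} + \frac{6 A}{5} + A \left(3 + A\right)$ ($l{\left(A \right)} = \left(A \left(3 + A\right) + \frac{-1 + A}{0 + 5}\right) + A = \left(A \left(3 + A\right) + \frac{-1 + A}{5}\right) + A = \left(A \left(3 + A\right) + \left(-1 + A\right) \frac{1}{5}\right) + A = \left(A \left(3 + A\right) + \left(- \frac{1}{5} + \frac{A}{5}\right)\right) + A = \left(- \frac{1}{5} + \frac{A}{5} + A \left(3 + A\right)\right) + A = - \frac{1}{5} + \frac{6 A}{5} + A \left(3 + A\right)$)
$12 l{\left(-7 \right)} = 12 \left(- \frac{1}{5} + \left(-7\right)^{2} + \frac{21}{5} \left(-7\right)\right) = 12 \left(- \frac{1}{5} + 49 - \frac{147}{5}\right) = 12 \cdot \frac{97}{5} = \frac{1164}{5}$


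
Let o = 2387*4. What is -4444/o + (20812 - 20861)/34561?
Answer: -3501294/7499737 ≈ -0.46686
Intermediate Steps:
o = 9548
-4444/o + (20812 - 20861)/34561 = -4444/9548 + (20812 - 20861)/34561 = -4444*1/9548 - 49*1/34561 = -101/217 - 49/34561 = -3501294/7499737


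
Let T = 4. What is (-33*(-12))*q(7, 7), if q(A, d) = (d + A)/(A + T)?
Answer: 504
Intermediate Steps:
q(A, d) = (A + d)/(4 + A) (q(A, d) = (d + A)/(A + 4) = (A + d)/(4 + A))
(-33*(-12))*q(7, 7) = (-33*(-12))*((7 + 7)/(4 + 7)) = 396*(14/11) = 504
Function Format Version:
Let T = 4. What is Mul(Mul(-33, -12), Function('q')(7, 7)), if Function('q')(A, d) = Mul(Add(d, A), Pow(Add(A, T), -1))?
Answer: 504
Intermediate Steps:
Function('q')(A, d) = Mul(Pow(Add(4, A), -1), Add(A, d)) (Function('q')(A, d) = Mul(Add(d, A), Pow(Add(A, 4), -1)) = Mul(Add(A, d), Pow(Add(4, A), -1)) = Mul(Pow(Add(4, A), -1), Add(A, d)))
Mul(Mul(-33, -12), Function('q')(7, 7)) = Mul(Mul(-33, -12), Mul(Pow(Add(4, 7), -1), Add(7, 7))) = Mul(396, Mul(Pow(11, -1), 14)) = Mul(396, Mul(Rational(1, 11), 14)) = Mul(396, Rational(14, 11)) = 504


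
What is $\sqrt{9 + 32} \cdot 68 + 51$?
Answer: $51 + 68 \sqrt{41} \approx 486.41$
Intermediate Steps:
$\sqrt{9 + 32} \cdot 68 + 51 = \sqrt{41} \cdot 68 + 51 = 68 \sqrt{41} + 51 = 51 + 68 \sqrt{41}$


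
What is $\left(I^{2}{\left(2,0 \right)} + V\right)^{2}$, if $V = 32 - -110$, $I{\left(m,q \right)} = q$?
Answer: $20164$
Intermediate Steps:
$V = 142$ ($V = 32 + 110 = 142$)
$\left(I^{2}{\left(2,0 \right)} + V\right)^{2} = \left(0^{2} + 142\right)^{2} = \left(0 + 142\right)^{2} = 142^{2} = 20164$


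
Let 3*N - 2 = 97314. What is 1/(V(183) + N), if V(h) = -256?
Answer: 3/96548 ≈ 3.1073e-5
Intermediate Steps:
N = 97316/3 (N = ⅔ + (⅓)*97314 = ⅔ + 32438 = 97316/3 ≈ 32439.)
1/(V(183) + N) = 1/(-256 + 97316/3) = 1/(96548/3) = 3/96548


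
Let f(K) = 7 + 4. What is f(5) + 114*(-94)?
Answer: -10705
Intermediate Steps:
f(K) = 11
f(5) + 114*(-94) = 11 + 114*(-94) = 11 - 10716 = -10705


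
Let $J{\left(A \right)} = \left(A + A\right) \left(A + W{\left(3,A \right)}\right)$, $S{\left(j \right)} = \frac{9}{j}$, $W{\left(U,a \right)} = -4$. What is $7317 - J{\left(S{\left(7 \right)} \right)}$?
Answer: $\frac{358875}{49} \approx 7324.0$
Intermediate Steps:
$J{\left(A \right)} = 2 A \left(-4 + A\right)$ ($J{\left(A \right)} = \left(A + A\right) \left(A - 4\right) = 2 A \left(-4 + A\right)$)
$7317 - J{\left(S{\left(7 \right)} \right)} = 7317 - 2 \cdot \frac{9}{7} \left(-4 + \frac{9}{7}\right) = 7317 - 2 \cdot \frac{9}{7} \left(- \frac{19}{7}\right) = 7317 - - \frac{342}{49} = 7317 + \frac{342}{49} = \frac{358875}{49}$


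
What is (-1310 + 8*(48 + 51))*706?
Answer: -365708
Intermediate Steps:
(-1310 + 8*(48 + 51))*706 = (-1310 + 8*99)*706 = (-1310 + 792)*706 = -518*706 = -365708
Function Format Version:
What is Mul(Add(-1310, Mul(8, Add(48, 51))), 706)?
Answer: -365708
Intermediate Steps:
Mul(Add(-1310, Mul(8, Add(48, 51))), 706) = Mul(Add(-1310, Mul(8, 99)), 706) = Mul(Add(-1310, 792), 706) = Mul(-518, 706) = -365708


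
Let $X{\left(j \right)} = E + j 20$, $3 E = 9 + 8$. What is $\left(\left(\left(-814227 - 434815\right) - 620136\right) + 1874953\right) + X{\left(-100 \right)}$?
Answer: $\frac{11342}{3} \approx 3780.7$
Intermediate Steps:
$E = \frac{17}{3}$ ($E = \frac{9 + 8}{3} = \frac{1}{3} \cdot 17 = \frac{17}{3} \approx 5.6667$)
$X{\left(j \right)} = \frac{17}{3} + 20 j$ ($X{\left(j \right)} = \frac{17}{3} + j 20 = \frac{17}{3} + 20 j$)
$\left(\left(\left(-814227 - 434815\right) - 620136\right) + 1874953\right) + X{\left(-100 \right)} = \left(\left(\left(-814227 - 434815\right) - 620136\right) + 1874953\right) + \left(\frac{17}{3} + 20 \left(-100\right)\right) = \left(\left(-1249042 - 620136\right) + 1874953\right) + \left(\frac{17}{3} - 2000\right) = \left(-1869178 + 1874953\right) - \frac{5983}{3} = 5775 - \frac{5983}{3} = \frac{11342}{3}$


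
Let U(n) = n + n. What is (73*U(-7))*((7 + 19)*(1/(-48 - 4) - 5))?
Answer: 133371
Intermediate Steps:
U(n) = 2*n
(73*U(-7))*((7 + 19)*(1/(-48 - 4) - 5)) = (73*(2*(-7)))*((7 + 19)*(1/(-48 - 4) - 5)) = (73*(-14))*(26*(1/(-52) - 5)) = -26572*(-1/52 - 5) = -26572*(-261)/52 = -1022*(-261/2) = 133371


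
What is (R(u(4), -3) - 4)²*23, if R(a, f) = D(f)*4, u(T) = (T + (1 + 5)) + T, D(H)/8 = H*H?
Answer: 1855088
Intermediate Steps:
D(H) = 8*H² (D(H) = 8*(H*H) = 8*H²)
u(T) = 6 + 2*T (u(T) = (T + 6) + T = (6 + T) + T = 6 + 2*T)
R(a, f) = 32*f² (R(a, f) = (8*f²)*4 = 32*f²)
(R(u(4), -3) - 4)²*23 = (32*(-3)² - 4)²*23 = (32*9 - 4)²*23 = (288 - 4)²*23 = 284²*23 = 80656*23 = 1855088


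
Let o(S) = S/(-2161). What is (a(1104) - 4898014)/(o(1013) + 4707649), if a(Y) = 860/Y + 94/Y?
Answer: -1947567575137/1871874039584 ≈ -1.0404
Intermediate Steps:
o(S) = -S/2161 (o(S) = S*(-1/2161) = -S/2161)
a(Y) = 954/Y
(a(1104) - 4898014)/(o(1013) + 4707649) = (954/1104 - 4898014)/(-1/2161*1013 + 4707649) = (954*(1/1104) - 4898014)/(-1013/2161 + 4707649) = (159/184 - 4898014)/(10173228476/2161) = -901234417/184*2161/10173228476 = -1947567575137/1871874039584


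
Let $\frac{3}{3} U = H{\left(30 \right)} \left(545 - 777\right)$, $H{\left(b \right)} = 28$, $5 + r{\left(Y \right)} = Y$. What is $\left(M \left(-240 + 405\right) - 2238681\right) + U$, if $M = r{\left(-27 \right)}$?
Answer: $-2250457$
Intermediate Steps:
$r{\left(Y \right)} = -5 + Y$
$M = -32$ ($M = -5 - 27 = -32$)
$U = -6496$ ($U = 28 \left(545 - 777\right) = 28 \left(-232\right) = -6496$)
$\left(M \left(-240 + 405\right) - 2238681\right) + U = \left(- 32 \left(-240 + 405\right) - 2238681\right) - 6496 = \left(\left(-32\right) 165 - 2238681\right) - 6496 = \left(-5280 - 2238681\right) - 6496 = -2243961 - 6496 = -2250457$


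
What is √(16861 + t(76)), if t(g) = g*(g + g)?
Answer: 3*√3157 ≈ 168.56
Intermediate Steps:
t(g) = 2*g² (t(g) = g*(2*g) = 2*g²)
√(16861 + t(76)) = √(16861 + 2*76²) = √(16861 + 2*5776) = √(16861 + 11552) = √28413 = 3*√3157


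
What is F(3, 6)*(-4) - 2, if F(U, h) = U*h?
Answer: -74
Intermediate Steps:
F(3, 6)*(-4) - 2 = (3*6)*(-4) - 2 = 18*(-4) - 2 = -72 - 2 = -74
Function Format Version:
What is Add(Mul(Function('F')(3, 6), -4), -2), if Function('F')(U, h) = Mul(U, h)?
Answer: -74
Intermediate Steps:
Add(Mul(Function('F')(3, 6), -4), -2) = Add(Mul(Mul(3, 6), -4), -2) = Add(Mul(18, -4), -2) = Add(-72, -2) = -74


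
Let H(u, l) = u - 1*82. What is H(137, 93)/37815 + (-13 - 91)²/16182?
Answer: 13663235/20397411 ≈ 0.66985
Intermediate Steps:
H(u, l) = -82 + u (H(u, l) = u - 82 = -82 + u)
H(137, 93)/37815 + (-13 - 91)²/16182 = (-82 + 137)/37815 + (-13 - 91)²/16182 = 55*(1/37815) + (-104)²*(1/16182) = 11/7563 + 10816*(1/16182) = 11/7563 + 5408/8091 = 13663235/20397411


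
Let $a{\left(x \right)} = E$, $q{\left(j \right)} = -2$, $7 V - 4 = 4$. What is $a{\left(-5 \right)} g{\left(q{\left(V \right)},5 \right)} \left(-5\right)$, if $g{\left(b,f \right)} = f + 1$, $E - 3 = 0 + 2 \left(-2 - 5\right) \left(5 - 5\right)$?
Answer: $-90$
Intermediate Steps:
$E = 3$ ($E = 3 + \left(0 + 2 \left(-2 - 5\right) \left(5 - 5\right)\right) = 3 + \left(0 + 2 \left(\left(-7\right) 0\right)\right) = 3 + \left(0 + 2 \cdot 0\right) = 3 + \left(0 + 0\right) = 3 + 0 = 3$)
$V = \frac{8}{7}$ ($V = \frac{4}{7} + \frac{1}{7} \cdot 4 = \frac{4}{7} + \frac{4}{7} = \frac{8}{7} \approx 1.1429$)
$g{\left(b,f \right)} = 1 + f$
$a{\left(x \right)} = 3$
$a{\left(-5 \right)} g{\left(q{\left(V \right)},5 \right)} \left(-5\right) = 3 \left(1 + 5\right) \left(-5\right) = 3 \cdot 6 \left(-5\right) = 18 \left(-5\right) = -90$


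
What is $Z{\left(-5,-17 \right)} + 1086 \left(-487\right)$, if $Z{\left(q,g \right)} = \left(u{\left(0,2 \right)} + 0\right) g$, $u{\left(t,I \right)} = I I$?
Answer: $-528950$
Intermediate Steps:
$u{\left(t,I \right)} = I^{2}$
$Z{\left(q,g \right)} = 4 g$ ($Z{\left(q,g \right)} = \left(2^{2} + 0\right) g = \left(4 + 0\right) g = 4 g$)
$Z{\left(-5,-17 \right)} + 1086 \left(-487\right) = 4 \left(-17\right) + 1086 \left(-487\right) = -68 - 528882 = -528950$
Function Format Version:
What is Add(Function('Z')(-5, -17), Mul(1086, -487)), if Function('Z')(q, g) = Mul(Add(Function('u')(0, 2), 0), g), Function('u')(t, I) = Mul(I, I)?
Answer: -528950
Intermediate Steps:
Function('u')(t, I) = Pow(I, 2)
Function('Z')(q, g) = Mul(4, g) (Function('Z')(q, g) = Mul(Add(Pow(2, 2), 0), g) = Mul(Add(4, 0), g) = Mul(4, g))
Add(Function('Z')(-5, -17), Mul(1086, -487)) = Add(Mul(4, -17), Mul(1086, -487)) = Add(-68, -528882) = -528950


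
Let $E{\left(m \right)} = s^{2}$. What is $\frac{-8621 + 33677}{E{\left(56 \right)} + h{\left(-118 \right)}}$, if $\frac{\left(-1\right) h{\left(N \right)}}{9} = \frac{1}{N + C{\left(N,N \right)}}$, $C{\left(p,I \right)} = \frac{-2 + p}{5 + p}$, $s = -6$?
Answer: $\frac{36787776}{52969} \approx 694.52$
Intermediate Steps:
$C{\left(p,I \right)} = \frac{-2 + p}{5 + p}$
$h{\left(N \right)} = - \frac{9}{N + \frac{-2 + N}{5 + N}}$
$E{\left(m \right)} = 36$ ($E{\left(m \right)} = \left(-6\right)^{2} = 36$)
$\frac{-8621 + 33677}{E{\left(56 \right)} + h{\left(-118 \right)}} = \frac{-8621 + 33677}{36 + \frac{9 \left(-5 - -118\right)}{-2 - 118 - 118 \left(5 - 118\right)}} = \frac{25056}{36 + \frac{9 \left(-5 + 118\right)}{-2 - 118 - -13334}} = \frac{25056}{36 + 9 \frac{1}{-2 - 118 + 13334} \cdot 113} = \frac{25056}{36 + 9 \cdot \frac{1}{13214} \cdot 113} = \frac{25056}{36 + \frac{1017}{13214}} = \frac{25056}{\frac{476721}{13214}} = 25056 \cdot \frac{13214}{476721} = \frac{36787776}{52969}$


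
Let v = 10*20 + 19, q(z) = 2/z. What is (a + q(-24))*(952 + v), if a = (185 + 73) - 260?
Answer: -29275/12 ≈ -2439.6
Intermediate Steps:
a = -2 (a = 258 - 260 = -2)
v = 219 (v = 200 + 19 = 219)
(a + q(-24))*(952 + v) = (-2 + 2/(-24))*(952 + 219) = (-2 + 2*(-1/24))*1171 = (-2 - 1/12)*1171 = -25/12*1171 = -29275/12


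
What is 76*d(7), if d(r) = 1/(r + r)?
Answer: 38/7 ≈ 5.4286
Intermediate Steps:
d(r) = 1/(2*r)
76*d(7) = 76*((1/2)/7) = 76*((1/2)*(1/7)) = 76*(1/14) = 38/7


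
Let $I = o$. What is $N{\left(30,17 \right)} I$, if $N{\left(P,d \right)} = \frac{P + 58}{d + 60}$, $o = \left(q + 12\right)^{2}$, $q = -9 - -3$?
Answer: $\frac{288}{7} \approx 41.143$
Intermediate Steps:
$q = -6$ ($q = -9 + 3 = -6$)
$o = 36$ ($o = \left(-6 + 12\right)^{2} = 6^{2} = 36$)
$N{\left(P,d \right)} = \frac{58 + P}{60 + d}$
$I = 36$
$N{\left(30,17 \right)} I = \frac{58 + 30}{60 + 17} \cdot 36 = \frac{1}{77} \cdot 88 \cdot 36 = \frac{8}{7} \cdot 36 = \frac{288}{7}$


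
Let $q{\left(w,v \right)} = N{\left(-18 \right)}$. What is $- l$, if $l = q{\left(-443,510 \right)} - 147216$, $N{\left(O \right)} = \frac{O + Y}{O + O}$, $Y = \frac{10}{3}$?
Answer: $\frac{3974821}{27} \approx 1.4722 \cdot 10^{5}$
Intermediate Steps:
$Y = \frac{10}{3}$ ($Y = 10 \cdot \frac{1}{3} = \frac{10}{3} \approx 3.3333$)
$N{\left(O \right)} = \frac{\frac{10}{3} + O}{2 O}$ ($N{\left(O \right)} = \frac{O + \frac{10}{3}}{O + O} = \frac{\frac{10}{3} + O}{2 O}$)
$q{\left(w,v \right)} = \frac{11}{27}$ ($q{\left(w,v \right)} = \frac{10 + 3 \left(-18\right)}{6 \left(-18\right)} = \frac{1}{6} \left(- \frac{1}{18}\right) \left(10 - 54\right) = \frac{1}{6} \left(- \frac{1}{18}\right) \left(-44\right) = \frac{11}{27}$)
$l = - \frac{3974821}{27}$ ($l = \frac{11}{27} - 147216 = - \frac{3974821}{27} \approx -1.4722 \cdot 10^{5}$)
$- l = \left(-1\right) \left(- \frac{3974821}{27}\right) = \frac{3974821}{27}$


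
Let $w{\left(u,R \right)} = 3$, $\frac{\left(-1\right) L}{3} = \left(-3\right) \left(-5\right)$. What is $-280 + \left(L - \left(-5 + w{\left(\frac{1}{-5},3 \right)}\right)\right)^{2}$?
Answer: $1569$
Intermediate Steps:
$L = -45$ ($L = - 3 \left(\left(-3\right) \left(-5\right)\right) = \left(-3\right) 15 = -45$)
$-280 + \left(L - \left(-5 + w{\left(\frac{1}{-5},3 \right)}\right)\right)^{2} = -280 + \left(-45 + \left(5 - 3\right)\right)^{2} = -280 + \left(-45 + 2\right)^{2} = -280 + \left(-43\right)^{2} = -280 + 1849 = 1569$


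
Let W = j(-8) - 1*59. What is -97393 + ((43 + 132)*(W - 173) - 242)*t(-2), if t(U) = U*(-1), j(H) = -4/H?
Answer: -178902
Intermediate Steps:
W = -117/2 (W = -4/(-8) - 1*59 = -4*(-⅛) - 59 = ½ - 59 = -117/2 ≈ -58.500)
t(U) = -U
-97393 + ((43 + 132)*(W - 173) - 242)*t(-2) = -97393 + ((43 + 132)*(-117/2 - 173) - 242)*(-1*(-2)) = -97393 + (175*(-463/2) - 242)*2 = -97393 + (-81025/2 - 242)*2 = -97393 - 81509/2*2 = -97393 - 81509 = -178902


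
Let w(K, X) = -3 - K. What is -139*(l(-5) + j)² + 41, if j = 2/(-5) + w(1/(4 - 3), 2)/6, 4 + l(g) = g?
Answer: -3160114/225 ≈ -14045.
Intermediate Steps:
l(g) = -4 + g
j = -16/15 (j = 2/(-5) + (-3 - 1/(4 - 3))/6 = 2*(-⅕) + (-3 - 1/1)*(⅙) = -⅖ + (-3 - 1*1)*(⅙) = -⅖ + (-3 - 1)*(⅙) = -⅖ - 4*⅙ = -⅖ - ⅔ = -16/15 ≈ -1.0667)
-139*(l(-5) + j)² + 41 = -139*((-4 - 5) - 16/15)² + 41 = -139*(-9 - 16/15)² + 41 = -139*(-151/15)² + 41 = -139*22801/225 + 41 = -3169339/225 + 41 = -3160114/225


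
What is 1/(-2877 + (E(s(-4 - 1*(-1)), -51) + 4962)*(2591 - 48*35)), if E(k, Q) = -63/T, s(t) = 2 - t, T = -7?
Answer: 1/4525704 ≈ 2.2096e-7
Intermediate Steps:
E(k, Q) = 9 (E(k, Q) = -63/(-7) = -63*(-1/7) = 9)
1/(-2877 + (E(s(-4 - 1*(-1)), -51) + 4962)*(2591 - 48*35)) = 1/(-2877 + (9 + 4962)*(2591 - 48*35)) = 1/(-2877 + 4971*(2591 - 1680)) = 1/(-2877 + 4971*911) = 1/(-2877 + 4528581) = 1/4525704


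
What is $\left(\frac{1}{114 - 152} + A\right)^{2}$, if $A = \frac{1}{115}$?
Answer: $\frac{5929}{19096900} \approx 0.00031047$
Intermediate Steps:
$A = \frac{1}{115} \approx 0.0086956$
$\left(\frac{1}{114 - 152} + A\right)^{2} = \left(\frac{1}{114 - 152} + \frac{1}{115}\right)^{2} = \left(\frac{1}{-38} + \frac{1}{115}\right)^{2} = \left(- \frac{1}{38} + \frac{1}{115}\right)^{2} = \left(- \frac{77}{4370}\right)^{2} = \frac{5929}{19096900}$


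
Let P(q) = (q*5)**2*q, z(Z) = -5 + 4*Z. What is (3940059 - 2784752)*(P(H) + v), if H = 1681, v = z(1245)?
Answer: 137195722756577000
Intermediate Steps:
v = 4975 (v = -5 + 4*1245 = -5 + 4980 = 4975)
P(q) = 25*q**3 (P(q) = (5*q)**2*q = (25*q**2)*q = 25*q**3)
(3940059 - 2784752)*(P(H) + v) = (3940059 - 2784752)*(25*1681**3 + 4975) = 1155307*(25*4750104241 + 4975) = 1155307*(118752606025 + 4975) = 1155307*118752611000 = 137195722756577000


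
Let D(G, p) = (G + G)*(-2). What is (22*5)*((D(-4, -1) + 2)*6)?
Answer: 11880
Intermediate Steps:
D(G, p) = -4*G (D(G, p) = (2*G)*(-2) = -4*G)
(22*5)*((D(-4, -1) + 2)*6) = (22*5)*((-4*(-4) + 2)*6) = 110*((16 + 2)*6) = 110*(18*6) = 110*108 = 11880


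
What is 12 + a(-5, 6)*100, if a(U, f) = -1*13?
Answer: -1288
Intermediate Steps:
a(U, f) = -13
12 + a(-5, 6)*100 = 12 - 13*100 = 12 - 1300 = -1288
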